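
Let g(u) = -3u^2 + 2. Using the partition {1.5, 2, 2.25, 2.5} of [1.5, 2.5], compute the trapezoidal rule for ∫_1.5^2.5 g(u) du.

-10.328125

Subinterval widths: 0.5, 0.25, 0.25.
g(1.5) = -4.75, g(2) = -10, g(2.25) = -13.1875, g(2.5) = -16.75.
On each subinterval the trapezoid contributes (Δu_i/2)·[g(u_{i-1}) + g(u_i)].
Sum = -10.328125.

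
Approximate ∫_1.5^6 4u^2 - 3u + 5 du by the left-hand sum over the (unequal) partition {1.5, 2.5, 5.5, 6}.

Subinterval widths: 1, 3, 0.5.
Left endpoints: 1.5, 2.5, 5.5.
f(1.5) = 9.5, f(2.5) = 22.5, f(5.5) = 109.5.
Sum = Σ Δu_i · f(u_i).
Sum = 131.75.

131.75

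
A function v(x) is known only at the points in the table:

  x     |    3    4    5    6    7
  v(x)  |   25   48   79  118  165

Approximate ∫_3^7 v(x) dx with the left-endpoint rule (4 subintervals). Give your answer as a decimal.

Δx = 1.
Sum = 1·[25 + 48 + 79 + 118] = 270.

270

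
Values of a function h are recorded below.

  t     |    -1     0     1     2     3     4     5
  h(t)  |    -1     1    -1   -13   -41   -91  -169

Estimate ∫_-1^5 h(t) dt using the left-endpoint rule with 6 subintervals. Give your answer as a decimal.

Δt = 1.
Sum = 1·[(-1) + 1 + (-1) + (-13) + (-41) + (-91)] = -146.

-146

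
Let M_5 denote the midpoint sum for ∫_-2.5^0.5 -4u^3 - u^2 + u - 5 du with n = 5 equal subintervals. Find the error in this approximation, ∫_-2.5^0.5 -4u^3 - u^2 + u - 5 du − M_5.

0.99

Exact integral: ∫_-2.5^0.5 f(u) du = 15.75.
M_5 = 14.76.
Error = 15.75 − 14.76 = 0.99.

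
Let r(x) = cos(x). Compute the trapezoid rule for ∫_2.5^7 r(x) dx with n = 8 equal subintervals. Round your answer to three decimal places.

Δx = (7 − 2.5)/8 = 0.5625.
r(2.5) ≈ -0.801, r(3.0625) ≈ -0.997, r(3.625) ≈ -0.885, r(4.1875) ≈ -0.501, r(4.75) ≈ 0.038, r(5.3125) ≈ 0.565, r(5.875) ≈ 0.918, r(6.4375) ≈ 0.988, r(7) ≈ 0.754.
T_8 = (Δx/2)·[r(x_0) + 2r(x_1) + ... + 2r(x_{7}) + r(x_8)].
Sum ≈ 0.057.

0.057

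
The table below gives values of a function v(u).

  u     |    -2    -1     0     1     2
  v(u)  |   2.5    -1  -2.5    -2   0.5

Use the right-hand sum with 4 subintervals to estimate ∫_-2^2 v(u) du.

-5

Δu = 1.
Sum = 1·[(-1) + (-2.5) + (-2) + 0.5] = -5.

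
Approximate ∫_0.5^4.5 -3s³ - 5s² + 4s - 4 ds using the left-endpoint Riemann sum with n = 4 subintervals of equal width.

Δs = (4.5 − 0.5)/4 = 1.
Left endpoints: 0.5, 1.5, 2.5, 3.5.
f(0.5) = -3.625, f(1.5) = -19.375, f(2.5) = -72.125, f(3.5) = -179.875.
Sum = Δs · [f(0.5) + f(1.5) + f(2.5) + f(3.5)].
Sum = -275.

-275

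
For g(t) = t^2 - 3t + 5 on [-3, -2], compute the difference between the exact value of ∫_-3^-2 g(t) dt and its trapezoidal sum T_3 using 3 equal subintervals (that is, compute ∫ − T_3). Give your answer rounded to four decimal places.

Exact integral: ∫_-3^-2 g(t) dt ≈ 18.833333.
T_3 ≈ 18.851852.
Error ≈ 18.833333 − 18.851852 ≈ -0.0185.

-0.0185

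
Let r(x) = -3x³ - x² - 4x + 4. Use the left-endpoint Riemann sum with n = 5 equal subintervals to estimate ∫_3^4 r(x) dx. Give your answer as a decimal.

Δx = (4 − 3)/5 = 0.2.
Left endpoints: 3, 3.2, 3.4, 3.6, 3.8.
r(3) = -98, r(3.2) = -117.344, r(3.4) = -139.072, r(3.6) = -163.328, r(3.8) = -190.256.
Sum = Δx · [r(3) + r(3.2) + r(3.4) + r(3.6) + r(3.8)].
Sum = -141.6.

-141.6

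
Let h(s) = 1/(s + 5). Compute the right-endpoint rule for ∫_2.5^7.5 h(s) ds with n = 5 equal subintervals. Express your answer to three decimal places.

0.485

Δs = (7.5 − 2.5)/5 = 1.
Right endpoints: 3.5, 4.5, 5.5, 6.5, 7.5.
h(3.5) = 2/17, h(4.5) = 2/19, h(5.5) = 2/21, h(6.5) = 2/23, h(7.5) = 0.08.
Sum = Δs · [h(3.5) + h(4.5) + h(5.5) + h(6.5) + h(7.5)].
Sum ≈ 0.485.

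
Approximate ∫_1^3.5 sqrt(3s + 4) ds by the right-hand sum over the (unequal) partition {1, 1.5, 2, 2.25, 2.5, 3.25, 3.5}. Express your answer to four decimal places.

8.4394

Subinterval widths: 0.5, 0.5, 0.25, 0.25, 0.75, 0.25.
Right endpoints: 1.5, 2, 2.25, 2.5, 3.25, 3.5.
f(1.5) ≈ 2.9155, f(2) ≈ 3.1623, f(2.25) ≈ 3.2787, f(2.5) ≈ 3.3912, f(3.25) ≈ 3.7081, f(3.5) ≈ 3.8079.
Sum = Σ Δs_i · f(s_i).
Sum ≈ 8.4394.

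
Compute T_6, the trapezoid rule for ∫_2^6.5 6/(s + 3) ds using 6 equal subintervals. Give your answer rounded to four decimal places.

Δs = (6.5 − 2)/6 = 0.75.
f(2) = 1.2, f(2.75) = 24/23, f(3.5) = 12/13, f(4.25) = 24/29, f(5) = 0.75, f(5.75) = 24/35, f(6.5) = 12/19.
T_6 = (Δs/2)·[f(s_0) + 2f(s_1) + ... + 2f(s_{5}) + f(s_6)].
Sum ≈ 3.8592.

3.8592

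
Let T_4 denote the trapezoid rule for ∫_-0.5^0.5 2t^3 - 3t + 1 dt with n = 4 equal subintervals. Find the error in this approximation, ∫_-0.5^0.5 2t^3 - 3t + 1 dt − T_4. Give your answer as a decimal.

Exact integral: ∫_-0.5^0.5 f(t) dt = 1.
T_4 = 1.
Error = 1 − 1 = 0.

0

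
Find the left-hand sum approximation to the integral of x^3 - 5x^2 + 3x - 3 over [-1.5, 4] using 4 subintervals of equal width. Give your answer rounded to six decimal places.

-57.997070

Δx = (4 − (-1.5))/4 = 1.375.
Left endpoints: -1.5, -0.125, 1.25, 2.625.
f(-1.5) = -22.125, f(-0.125) = -1769/512, f(1.25) = -5.109375, f(2.625) = -5883/512.
Sum = Δx · [f(-1.5) + f(-0.125) + f(1.25) + f(2.625)].
Sum ≈ -57.997070.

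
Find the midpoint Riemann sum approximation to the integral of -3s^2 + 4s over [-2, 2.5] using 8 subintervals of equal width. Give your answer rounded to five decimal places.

-18.76904

Δs = (2.5 − (-2))/8 = 0.5625.
Midpoints: -1.71875, -1.15625, -0.59375, -0.03125, 0.53125, 1.09375, 1.65625, 2.21875.
f(-1.71875) = -16115/1024, f(-1.15625) = -8843/1024, f(-0.59375) = -3515/1024, f(-0.03125) = -131/1024, f(0.53125) = 1309/1024, f(1.09375) = 805/1024, f(1.65625) = -1643/1024, f(2.21875) = -6035/1024.
Sum = Δs · [f(-1.71875) + f(-1.15625) + f(-0.59375) + ...].
Sum ≈ -18.76904.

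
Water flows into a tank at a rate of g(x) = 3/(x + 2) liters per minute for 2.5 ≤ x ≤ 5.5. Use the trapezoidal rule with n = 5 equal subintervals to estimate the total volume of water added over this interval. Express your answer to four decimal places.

1.5353

Δx = (5.5 − 2.5)/5 = 0.6.
g(2.5) = 2/3, g(3.1) = 10/17, g(3.7) = 10/19, g(4.3) = 10/21, g(4.9) = 10/23, g(5.5) = 0.4.
T_5 = (Δx/2)·[g(x_0) + 2g(x_1) + ... + 2g(x_{4}) + g(x_5)].
Sum ≈ 1.5353.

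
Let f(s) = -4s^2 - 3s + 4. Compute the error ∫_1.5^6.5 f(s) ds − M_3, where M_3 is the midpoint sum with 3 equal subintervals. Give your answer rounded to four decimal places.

-4.6296

Exact integral: ∫_1.5^6.5 f(s) ds ≈ -401.666667.
M_3 ≈ -397.037037.
Error ≈ -401.666667 − (-397.037037) ≈ -4.6296.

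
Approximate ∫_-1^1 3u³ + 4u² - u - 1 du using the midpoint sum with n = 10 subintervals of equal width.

0.64

Δu = (1 − (-1))/10 = 0.2.
Midpoints: -0.9, -0.7, -0.5, -0.3, -0.1, 0.1, 0.3, 0.5, 0.7, 0.9.
f(-0.9) = 0.953, f(-0.7) = 0.631, f(-0.5) = 0.125, f(-0.3) = -0.421, f(-0.1) = -0.863, f(0.1) = -1.057, f(0.3) = -0.859, f(0.5) = -0.125, f(0.7) = 1.289, f(0.9) = 3.527.
Sum = Δu · [f(-0.9) + f(-0.7) + f(-0.5) + ...].
Sum = 0.64.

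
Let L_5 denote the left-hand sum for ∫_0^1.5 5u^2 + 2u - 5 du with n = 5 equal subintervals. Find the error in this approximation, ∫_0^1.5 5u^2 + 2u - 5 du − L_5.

Exact integral: ∫_0^1.5 f(u) du = 0.375.
L_5 = -1.65.
Error = 0.375 − (-1.65) = 2.025.

2.025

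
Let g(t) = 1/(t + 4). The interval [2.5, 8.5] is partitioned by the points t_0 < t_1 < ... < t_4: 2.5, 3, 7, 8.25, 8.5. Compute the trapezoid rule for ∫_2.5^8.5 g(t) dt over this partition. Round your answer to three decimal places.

Subinterval widths: 0.5, 4, 1.25, 0.25.
g(2.5) = 2/13, g(3) = 1/7, g(7) = 1/11, g(8.25) = 4/49, g(8.5) = 0.08.
On each subinterval the trapezoid contributes (Δt_i/2)·[g(t_{i-1}) + g(t_i)].
Sum ≈ 0.670.

0.670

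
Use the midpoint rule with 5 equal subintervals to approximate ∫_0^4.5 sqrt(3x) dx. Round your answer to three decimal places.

Δx = (4.5 − 0)/5 = 0.9.
Midpoints: 0.45, 1.35, 2.25, 3.15, 4.05.
f(0.45) ≈ 1.162, f(1.35) ≈ 2.012, f(2.25) ≈ 2.598, f(3.15) ≈ 3.074, f(4.05) ≈ 3.486.
Sum = Δx · [f(0.45) + f(1.35) + f(2.25) + f(3.15) + f(4.05)].
Sum ≈ 11.099.

11.099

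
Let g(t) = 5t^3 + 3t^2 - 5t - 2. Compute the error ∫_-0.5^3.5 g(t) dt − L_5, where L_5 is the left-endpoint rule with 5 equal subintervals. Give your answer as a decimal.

81.52

Exact integral: ∫_-0.5^3.5 g(t) dt = 192.5.
L_5 = 110.98.
Error = 192.5 − 110.98 = 81.52.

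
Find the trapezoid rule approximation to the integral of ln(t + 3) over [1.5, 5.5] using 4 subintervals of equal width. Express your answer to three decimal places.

Δt = (5.5 − 1.5)/4 = 1.
f(1.5) ≈ 1.504, f(2.5) ≈ 1.705, f(3.5) ≈ 1.872, f(4.5) ≈ 2.015, f(5.5) ≈ 2.140.
T_4 = (Δt/2)·[f(t_0) + 2f(t_1) + 2f(t_2) + 2f(t_3) + f(t_4)].
Sum ≈ 7.414.

7.414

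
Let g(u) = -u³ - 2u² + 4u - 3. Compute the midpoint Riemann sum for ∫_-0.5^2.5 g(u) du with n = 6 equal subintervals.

-16.9375

Δu = (2.5 − (-0.5))/6 = 0.5.
Midpoints: -0.25, 0.25, 0.75, 1.25, 1.75, 2.25.
g(-0.25) = -4.109375, g(0.25) = -2.140625, g(0.75) = -1.546875, g(1.25) = -3.078125, g(1.75) = -7.484375, g(2.25) = -15.515625.
Sum = Δu · [g(-0.25) + g(0.25) + g(0.75) + ...].
Sum = -16.9375.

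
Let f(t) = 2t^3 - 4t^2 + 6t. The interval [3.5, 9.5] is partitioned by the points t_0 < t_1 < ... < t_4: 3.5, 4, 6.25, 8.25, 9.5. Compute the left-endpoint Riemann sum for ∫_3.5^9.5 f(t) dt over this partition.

Subinterval widths: 0.5, 2.25, 2, 1.25.
Left endpoints: 3.5, 4, 6.25, 8.25.
f(3.5) = 57.75, f(4) = 88, f(6.25) = 369.53125, f(8.25) = 900.28125.
Sum = Σ Δt_i · f(t_i).
Sum = 2091.2890625.

2091.2890625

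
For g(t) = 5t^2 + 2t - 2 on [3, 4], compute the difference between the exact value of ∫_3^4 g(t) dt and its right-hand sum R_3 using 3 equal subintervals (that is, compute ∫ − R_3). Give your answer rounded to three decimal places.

Exact integral: ∫_3^4 g(t) dt ≈ 66.66667.
R_3 ≈ 72.92593.
Error ≈ 66.66667 − 72.92593 ≈ -6.259.

-6.259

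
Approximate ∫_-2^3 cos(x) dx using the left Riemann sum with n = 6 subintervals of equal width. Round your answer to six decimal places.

Δx = (3 − (-2))/6 = 5/6.
Left endpoints: -2, -7/6, -1/3, 0.5, 4/3, 13/6.
f(-2) ≈ -0.416147, f(-7/6) ≈ 0.393219, f(-1/3) ≈ 0.944957, f(0.5) ≈ 0.877583, f(4/3) ≈ 0.235238, f(13/6) ≈ -0.561229.
Sum = Δx · [f(-2) + f(-7/6) + f(-1/3) + ...].
Sum ≈ 1.228016.

1.228016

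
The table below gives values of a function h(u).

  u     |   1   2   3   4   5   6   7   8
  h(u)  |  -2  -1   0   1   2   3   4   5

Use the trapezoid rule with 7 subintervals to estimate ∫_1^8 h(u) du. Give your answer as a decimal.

Δu = 1.
T_7 = (1/2)·[(-2) + 2·(-1) + 2·0 + 2·1 + 2·2 + 2·3 + 2·4 + 5] = 10.5.

10.5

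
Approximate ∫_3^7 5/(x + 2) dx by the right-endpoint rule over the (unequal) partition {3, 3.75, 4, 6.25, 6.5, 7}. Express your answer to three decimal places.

2.649

Subinterval widths: 0.75, 0.25, 2.25, 0.25, 0.5.
Right endpoints: 3.75, 4, 6.25, 6.5, 7.
f(3.75) = 20/23, f(4) = 5/6, f(6.25) = 20/33, f(6.5) = 10/17, f(7) = 5/9.
Sum = Σ Δx_i · f(x_i).
Sum ≈ 2.649.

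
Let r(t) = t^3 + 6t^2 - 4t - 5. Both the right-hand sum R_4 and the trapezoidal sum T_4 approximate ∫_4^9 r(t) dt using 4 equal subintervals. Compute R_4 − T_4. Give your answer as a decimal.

646.875

R_4 = 3431.328125.
T_4 = 2784.453125.
R_4 − T_4 = 646.875.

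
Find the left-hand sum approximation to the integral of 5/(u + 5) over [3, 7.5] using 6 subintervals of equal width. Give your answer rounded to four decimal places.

2.3180

Δu = (7.5 − 3)/6 = 0.75.
Left endpoints: 3, 3.75, 4.5, 5.25, 6, 6.75.
f(3) = 0.625, f(3.75) = 4/7, f(4.5) = 10/19, f(5.25) = 20/41, f(6) = 5/11, f(6.75) = 20/47.
Sum = Δu · [f(3) + f(3.75) + f(4.5) + ...].
Sum ≈ 2.3180.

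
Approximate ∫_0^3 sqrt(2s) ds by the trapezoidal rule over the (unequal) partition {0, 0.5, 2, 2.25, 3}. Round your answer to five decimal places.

Subinterval widths: 0.5, 1.5, 0.25, 0.75.
f(0) ≈ 0.00000, f(0.5) ≈ 1.00000, f(2) ≈ 2.00000, f(2.25) ≈ 2.12132, f(3) ≈ 2.44949.
On each subinterval the trapezoid contributes (Δs_i/2)·[f(s_{i-1}) + f(s_i)].
Sum ≈ 4.72922.

4.72922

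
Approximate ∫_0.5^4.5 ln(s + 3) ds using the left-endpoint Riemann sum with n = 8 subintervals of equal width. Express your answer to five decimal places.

Δs = (4.5 − 0.5)/8 = 0.5.
Left endpoints: 0.5, 1, 1.5, 2, 2.5, 3, 3.5, 4.
f(0.5) ≈ 1.25276, f(1) ≈ 1.38629, f(1.5) ≈ 1.50408, f(2) ≈ 1.60944, f(2.5) ≈ 1.70475, f(3) ≈ 1.79176, f(3.5) ≈ 1.87180, f(4) ≈ 1.94591.
Sum = Δs · [f(0.5) + f(1) + f(1.5) + ...].
Sum ≈ 6.53340.

6.53340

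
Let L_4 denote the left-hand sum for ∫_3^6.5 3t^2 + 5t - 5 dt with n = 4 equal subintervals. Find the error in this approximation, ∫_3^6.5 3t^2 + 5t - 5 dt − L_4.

49.95703125

Exact integral: ∫_3^6.5 f(t) dt = 313.25.
L_4 = 263.29296875.
Error = 313.25 − 263.29296875 = 49.95703125.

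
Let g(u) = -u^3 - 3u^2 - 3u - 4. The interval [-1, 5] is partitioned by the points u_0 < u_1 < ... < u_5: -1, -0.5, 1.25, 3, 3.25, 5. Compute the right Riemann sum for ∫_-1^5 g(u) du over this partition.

Subinterval widths: 0.5, 1.75, 1.75, 0.25, 1.75.
Right endpoints: -0.5, 1.25, 3, 3.25, 5.
g(-0.5) = -3.125, g(1.25) = -14.390625, g(3) = -67, g(3.25) = -79.765625, g(5) = -219.
Sum = Σ Δu_i · g(u_i).
Sum = -547.1875.

-547.1875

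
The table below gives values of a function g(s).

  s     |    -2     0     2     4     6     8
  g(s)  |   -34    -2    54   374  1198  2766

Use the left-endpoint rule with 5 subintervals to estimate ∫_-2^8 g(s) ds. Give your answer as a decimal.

3180

Δs = 2.
Sum = 2·[(-34) + (-2) + 54 + 374 + 1198] = 3180.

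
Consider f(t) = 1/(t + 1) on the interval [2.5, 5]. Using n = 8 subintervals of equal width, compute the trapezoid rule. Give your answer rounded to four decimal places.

0.5394

Δt = (5 − 2.5)/8 = 0.3125.
f(2.5) = 2/7, f(2.8125) = 16/61, f(3.125) = 8/33, f(3.4375) = 16/71, f(3.75) = 4/19, f(4.0625) = 16/81, f(4.375) = 8/43, f(4.6875) = 16/91, f(5) = 1/6.
T_8 = (Δt/2)·[f(t_0) + 2f(t_1) + ... + 2f(t_{7}) + f(t_8)].
Sum ≈ 0.5394.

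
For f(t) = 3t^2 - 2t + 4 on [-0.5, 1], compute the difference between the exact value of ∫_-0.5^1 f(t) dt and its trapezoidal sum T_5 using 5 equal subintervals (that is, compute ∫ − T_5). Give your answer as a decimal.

-0.0675

Exact integral: ∫_-0.5^1 f(t) dt = 6.375.
T_5 = 6.4425.
Error = 6.375 − 6.4425 = -0.0675.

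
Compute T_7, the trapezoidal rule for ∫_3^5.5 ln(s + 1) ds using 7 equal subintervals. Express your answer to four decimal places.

4.1205

Δs = (5.5 − 3)/7 = 5/14.
f(3) ≈ 1.3863, f(47/14) ≈ 1.4718, f(26/7) ≈ 1.5506, f(57/14) ≈ 1.6236, f(31/7) ≈ 1.6917, f(67/14) ≈ 1.7554, f(36/7) ≈ 1.8153, f(5.5) ≈ 1.8718.
T_7 = (Δs/2)·[f(s_0) + 2f(s_1) + ... + 2f(s_{6}) + f(s_7)].
Sum ≈ 4.1205.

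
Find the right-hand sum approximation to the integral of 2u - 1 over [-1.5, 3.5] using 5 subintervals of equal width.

10

Δu = (3.5 − (-1.5))/5 = 1.
Right endpoints: -0.5, 0.5, 1.5, 2.5, 3.5.
f(-0.5) = -2, f(0.5) = 0, f(1.5) = 2, f(2.5) = 4, f(3.5) = 6.
Sum = Δu · [f(-0.5) + f(0.5) + f(1.5) + f(2.5) + f(3.5)].
Sum = 10.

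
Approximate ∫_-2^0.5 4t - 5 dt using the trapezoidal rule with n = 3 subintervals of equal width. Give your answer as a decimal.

Δt = (0.5 − (-2))/3 = 5/6.
f(-2) = -13, f(-7/6) = -29/3, f(-1/3) = -19/3, f(0.5) = -3.
T_3 = (Δt/2)·[f(t_0) + 2f(t_1) + 2f(t_2) + f(t_3)].
Sum = -20.

-20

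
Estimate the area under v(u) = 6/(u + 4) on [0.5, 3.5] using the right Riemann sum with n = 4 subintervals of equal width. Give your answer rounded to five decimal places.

Δu = (3.5 − 0.5)/4 = 0.75.
Right endpoints: 1.25, 2, 2.75, 3.5.
v(1.25) = 8/7, v(2) = 1, v(2.75) = 8/9, v(3.5) = 0.8.
Sum = Δu · [v(1.25) + v(2) + v(2.75) + v(3.5)].
Sum ≈ 2.87381.

2.87381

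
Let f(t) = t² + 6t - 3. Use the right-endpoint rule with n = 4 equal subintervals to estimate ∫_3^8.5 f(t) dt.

436.86328125

Δt = (8.5 − 3)/4 = 1.375.
Right endpoints: 4.375, 5.75, 7.125, 8.5.
f(4.375) = 42.390625, f(5.75) = 64.5625, f(7.125) = 90.515625, f(8.5) = 120.25.
Sum = Δt · [f(4.375) + f(5.75) + f(7.125) + f(8.5)].
Sum = 436.86328125.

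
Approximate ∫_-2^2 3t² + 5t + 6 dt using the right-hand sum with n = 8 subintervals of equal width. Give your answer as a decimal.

Δt = (2 − (-2))/8 = 0.5.
Right endpoints: -1.5, -1, -0.5, 0, 0.5, 1, 1.5, 2.
f(-1.5) = 5.25, f(-1) = 4, f(-0.5) = 4.25, f(0) = 6, f(0.5) = 9.25, f(1) = 14, f(1.5) = 20.25, f(2) = 28.
Sum = Δt · [f(-1.5) + f(-1) + f(-0.5) + ...].
Sum = 45.5.

45.5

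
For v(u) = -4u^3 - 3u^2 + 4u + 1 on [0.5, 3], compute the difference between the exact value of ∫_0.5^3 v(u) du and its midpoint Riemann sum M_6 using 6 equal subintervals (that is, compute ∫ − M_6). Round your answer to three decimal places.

Exact integral: ∫_0.5^3 v(u) du = -87.8125.
M_6 ≈ -86.94444.
Error ≈ -87.8125 − (-86.94444) ≈ -0.868.

-0.868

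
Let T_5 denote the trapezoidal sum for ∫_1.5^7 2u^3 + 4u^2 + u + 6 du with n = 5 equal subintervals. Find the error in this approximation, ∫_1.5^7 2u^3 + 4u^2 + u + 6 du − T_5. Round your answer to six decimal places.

-32.720417

Exact integral: ∫_1.5^7 f(u) du ≈ 1707.17708333.
T_5 = 1739.8975.
Error ≈ 1707.17708333 − 1739.8975 ≈ -32.720417.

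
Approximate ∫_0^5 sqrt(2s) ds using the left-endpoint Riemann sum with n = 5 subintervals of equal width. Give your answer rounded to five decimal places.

Δs = (5 − 0)/5 = 1.
Left endpoints: 0, 1, 2, 3, 4.
f(0) ≈ 0.00000, f(1) ≈ 1.41421, f(2) ≈ 2.00000, f(3) ≈ 2.44949, f(4) ≈ 2.82843.
Sum = Δs · [f(0) + f(1) + f(2) + f(3) + f(4)].
Sum ≈ 8.69213.

8.69213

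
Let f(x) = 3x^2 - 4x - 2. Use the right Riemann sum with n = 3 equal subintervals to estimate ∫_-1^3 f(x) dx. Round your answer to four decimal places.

Δx = (3 − (-1))/3 = 4/3.
Right endpoints: 1/3, 5/3, 3.
f(1/3) = -3, f(5/3) = -1/3, f(3) = 13.
Sum = Δx · [f(1/3) + f(5/3) + f(3)].
Sum ≈ 12.8889.

12.8889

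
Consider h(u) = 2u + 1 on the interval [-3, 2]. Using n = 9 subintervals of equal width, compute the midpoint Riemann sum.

0

Δu = (2 − (-3))/9 = 5/9.
Midpoints: -49/18, -13/6, -29/18, -19/18, -0.5, 1/18, 11/18, 7/6, 31/18.
h(-49/18) = -40/9, h(-13/6) = -10/3, h(-29/18) = -20/9, h(-19/18) = -10/9, h(-0.5) = 0, h(1/18) = 10/9, h(11/18) = 20/9, h(7/6) = 10/3, h(31/18) = 40/9.
Sum = Δu · [h(-49/18) + h(-13/6) + h(-29/18) + ...].
Sum = 0.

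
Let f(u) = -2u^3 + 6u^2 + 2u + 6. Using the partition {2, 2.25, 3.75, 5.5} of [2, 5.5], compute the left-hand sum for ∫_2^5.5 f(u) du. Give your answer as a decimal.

Subinterval widths: 0.25, 1.5, 1.75.
Left endpoints: 2, 2.25, 3.75.
f(2) = 18, f(2.25) = 18.09375, f(3.75) = -7.59375.
Sum = Σ Δu_i · f(u_i).
Sum = 18.3515625.

18.3515625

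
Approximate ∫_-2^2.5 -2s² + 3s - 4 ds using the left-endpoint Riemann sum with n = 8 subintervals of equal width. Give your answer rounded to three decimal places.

Δs = (2.5 − (-2))/8 = 0.5625.
Left endpoints: -2, -1.4375, -0.875, -0.3125, 0.25, 0.8125, 1.375, 1.9375.
f(-2) = -18, f(-1.4375) = -12.4453125, f(-0.875) = -8.15625, f(-0.3125) = -5.1328125, f(0.25) = -3.375, f(0.8125) = -2.8828125, f(1.375) = -3.65625, f(1.9375) = -5.6953125.
Sum = Δs · [f(-2) + f(-1.4375) + f(-0.875) + ...].
Sum ≈ -33.381.

-33.381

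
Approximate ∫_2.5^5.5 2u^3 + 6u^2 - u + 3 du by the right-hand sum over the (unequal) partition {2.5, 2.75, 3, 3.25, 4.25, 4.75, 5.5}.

Subinterval widths: 0.25, 0.25, 0.25, 1, 0.5, 0.75.
Right endpoints: 2.75, 3, 3.25, 4.25, 4.75, 5.5.
f(2.75) = 87.21875, f(3) = 108, f(3.25) = 131.78125, f(4.25) = 260.65625, f(4.75) = 347.96875, f(5.5) = 511.75.
Sum = Σ Δu_i · f(u_i).
Sum = 900.203125.

900.203125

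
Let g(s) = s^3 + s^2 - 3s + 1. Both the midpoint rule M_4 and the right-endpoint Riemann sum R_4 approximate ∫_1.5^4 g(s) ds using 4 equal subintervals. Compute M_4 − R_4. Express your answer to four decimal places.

-23.1567

M_4 ≈ 64.064941.
R_4 ≈ 87.221680.
M_4 − R_4 ≈ -23.1567.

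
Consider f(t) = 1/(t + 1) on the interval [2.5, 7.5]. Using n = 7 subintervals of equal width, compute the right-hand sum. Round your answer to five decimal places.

Δt = (7.5 − 2.5)/7 = 5/7.
Right endpoints: 45/14, 55/14, 65/14, 75/14, 85/14, 95/14, 7.5.
f(45/14) = 14/59, f(55/14) = 14/69, f(65/14) = 14/79, f(75/14) = 14/89, f(85/14) = 14/99, f(95/14) = 14/109, f(7.5) = 2/17.
Sum = Δt · [f(45/14) + f(55/14) + f(65/14) + ...].
Sum ≈ 0.83015.

0.83015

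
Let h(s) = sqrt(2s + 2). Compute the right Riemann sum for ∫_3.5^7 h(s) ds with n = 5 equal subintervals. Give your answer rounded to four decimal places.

Δs = (7 − 3.5)/5 = 0.7.
Right endpoints: 4.2, 4.9, 5.6, 6.3, 7.
h(4.2) ≈ 3.2249, h(4.9) ≈ 3.4351, h(5.6) ≈ 3.6332, h(6.3) ≈ 3.8210, h(7) ≈ 4.0000.
Sum = Δs · [h(4.2) + h(4.9) + h(5.6) + h(6.3) + h(7)].
Sum ≈ 12.6799.

12.6799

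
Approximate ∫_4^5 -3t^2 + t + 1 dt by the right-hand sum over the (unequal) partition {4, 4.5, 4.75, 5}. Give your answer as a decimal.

Subinterval widths: 0.5, 0.25, 0.25.
Right endpoints: 4.5, 4.75, 5.
f(4.5) = -55.25, f(4.75) = -61.9375, f(5) = -69.
Sum = Σ Δt_i · f(t_i).
Sum = -60.359375.

-60.359375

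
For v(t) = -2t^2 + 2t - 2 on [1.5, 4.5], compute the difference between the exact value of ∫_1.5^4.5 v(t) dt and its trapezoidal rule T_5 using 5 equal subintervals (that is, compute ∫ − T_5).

0.36

Exact integral: ∫_1.5^4.5 v(t) dt = -46.5.
T_5 = -46.86.
Error = -46.5 − (-46.86) = 0.36.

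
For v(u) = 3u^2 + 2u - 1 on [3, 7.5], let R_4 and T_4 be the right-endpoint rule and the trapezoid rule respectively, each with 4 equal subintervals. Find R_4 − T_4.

R_4 = 525.26953125.
T_4 = 440.47265625.
R_4 − T_4 = 84.796875.

84.796875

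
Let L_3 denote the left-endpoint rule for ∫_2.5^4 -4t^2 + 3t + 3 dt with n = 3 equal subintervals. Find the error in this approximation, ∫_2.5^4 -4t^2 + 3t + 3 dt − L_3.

-8.375

Exact integral: ∫_2.5^4 f(t) dt = -45.375.
L_3 = -37.
Error = -45.375 − (-37) = -8.375.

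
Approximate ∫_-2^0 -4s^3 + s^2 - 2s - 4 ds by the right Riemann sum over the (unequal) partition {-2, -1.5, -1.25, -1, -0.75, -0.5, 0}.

7.46875

Subinterval widths: 0.5, 0.25, 0.25, 0.25, 0.25, 0.5.
Right endpoints: -1.5, -1.25, -1, -0.75, -0.5, 0.
f(-1.5) = 14.75, f(-1.25) = 7.875, f(-1) = 3, f(-0.75) = -0.25, f(-0.5) = -2.25, f(0) = -4.
Sum = Σ Δs_i · f(s_i).
Sum = 7.46875.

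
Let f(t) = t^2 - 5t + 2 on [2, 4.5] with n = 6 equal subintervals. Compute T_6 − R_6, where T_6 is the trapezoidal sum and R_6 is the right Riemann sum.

T_6 ≈ -7.8443287.
R_6 ≈ -7.0630787.
T_6 − R_6 = -0.78125.

-0.78125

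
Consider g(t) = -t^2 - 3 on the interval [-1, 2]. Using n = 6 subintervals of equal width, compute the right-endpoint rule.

Δt = (2 − (-1))/6 = 0.5.
Right endpoints: -0.5, 0, 0.5, 1, 1.5, 2.
g(-0.5) = -3.25, g(0) = -3, g(0.5) = -3.25, g(1) = -4, g(1.5) = -5.25, g(2) = -7.
Sum = Δt · [g(-0.5) + g(0) + g(0.5) + ...].
Sum = -12.875.

-12.875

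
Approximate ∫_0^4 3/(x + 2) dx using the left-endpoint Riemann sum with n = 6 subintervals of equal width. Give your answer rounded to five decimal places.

Δx = (4 − 0)/6 = 2/3.
Left endpoints: 0, 2/3, 4/3, 2, 8/3, 10/3.
f(0) = 1.5, f(2/3) = 1.125, f(4/3) = 0.9, f(2) = 0.75, f(8/3) = 9/14, f(10/3) = 0.5625.
Sum = Δx · [f(0) + f(2/3) + f(4/3) + ...].
Sum ≈ 3.65357.

3.65357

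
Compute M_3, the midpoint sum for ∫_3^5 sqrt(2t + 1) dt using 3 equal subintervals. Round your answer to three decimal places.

Δt = (5 − 3)/3 = 2/3.
Midpoints: 10/3, 4, 14/3.
f(10/3) ≈ 2.769, f(4) ≈ 3.000, f(14/3) ≈ 3.215.
Sum = Δt · [f(10/3) + f(4) + f(14/3)].
Sum ≈ 5.989.

5.989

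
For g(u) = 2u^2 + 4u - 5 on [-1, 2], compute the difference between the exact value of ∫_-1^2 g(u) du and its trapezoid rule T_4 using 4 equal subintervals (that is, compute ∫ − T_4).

-0.5625

Exact integral: ∫_-1^2 g(u) du = -3.
T_4 = -2.4375.
Error = -3 − (-2.4375) = -0.5625.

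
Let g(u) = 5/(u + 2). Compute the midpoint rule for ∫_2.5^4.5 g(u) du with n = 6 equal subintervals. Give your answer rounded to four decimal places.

1.8380

Δu = (4.5 − 2.5)/6 = 1/3.
Midpoints: 8/3, 3, 10/3, 11/3, 4, 13/3.
g(8/3) = 15/14, g(3) = 1, g(10/3) = 0.9375, g(11/3) = 15/17, g(4) = 5/6, g(13/3) = 15/19.
Sum = Δu · [g(8/3) + g(3) + g(10/3) + ...].
Sum ≈ 1.8380.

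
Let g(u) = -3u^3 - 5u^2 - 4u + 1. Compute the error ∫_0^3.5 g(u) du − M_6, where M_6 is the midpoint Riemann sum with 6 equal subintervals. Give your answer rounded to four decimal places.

-2.0594

Exact integral: ∫_0^3.5 g(u) du ≈ -205.005208.
M_6 ≈ -202.945819.
Error ≈ -205.005208 − (-202.945819) ≈ -2.0594.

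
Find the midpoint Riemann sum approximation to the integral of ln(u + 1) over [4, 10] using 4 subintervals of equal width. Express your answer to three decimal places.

12.340

Δu = (10 − 4)/4 = 1.5.
Midpoints: 4.75, 6.25, 7.75, 9.25.
f(4.75) ≈ 1.749, f(6.25) ≈ 1.981, f(7.75) ≈ 2.169, f(9.25) ≈ 2.327.
Sum = Δu · [f(4.75) + f(6.25) + f(7.75) + f(9.25)].
Sum ≈ 12.340.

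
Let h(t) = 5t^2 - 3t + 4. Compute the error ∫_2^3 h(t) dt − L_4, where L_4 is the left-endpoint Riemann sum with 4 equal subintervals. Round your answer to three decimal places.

Exact integral: ∫_2^3 h(t) dt ≈ 28.16667.
L_4 = 25.46875.
Error ≈ 28.16667 − 25.46875 ≈ 2.698.

2.698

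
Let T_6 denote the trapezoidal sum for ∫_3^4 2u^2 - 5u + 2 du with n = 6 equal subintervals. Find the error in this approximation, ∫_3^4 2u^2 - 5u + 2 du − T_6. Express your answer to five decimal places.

Exact integral: ∫_3^4 f(u) du ≈ 9.1666667.
T_6 ≈ 9.1759259.
Error ≈ 9.1666667 − 9.1759259 ≈ -0.00926.

-0.00926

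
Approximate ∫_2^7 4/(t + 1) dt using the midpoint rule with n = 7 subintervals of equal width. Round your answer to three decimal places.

Δt = (7 − 2)/7 = 5/7.
Midpoints: 33/14, 43/14, 53/14, 4.5, 73/14, 83/14, 93/14.
f(33/14) = 56/47, f(43/14) = 56/57, f(53/14) = 56/67, f(4.5) = 8/11, f(73/14) = 56/87, f(83/14) = 56/97, f(93/14) = 56/107.
Sum = Δt · [f(33/14) + f(43/14) + f(53/14) + ...].
Sum ≈ 3.915.

3.915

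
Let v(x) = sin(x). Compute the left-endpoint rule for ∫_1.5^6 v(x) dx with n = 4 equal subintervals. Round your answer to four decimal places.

-0.0753

Δx = (6 − 1.5)/4 = 1.125.
Left endpoints: 1.5, 2.625, 3.75, 4.875.
v(1.5) ≈ 0.9975, v(2.625) ≈ 0.4939, v(3.75) ≈ -0.5716, v(4.875) ≈ -0.9868.
Sum = Δx · [v(1.5) + v(2.625) + v(3.75) + v(4.875)].
Sum ≈ -0.0753.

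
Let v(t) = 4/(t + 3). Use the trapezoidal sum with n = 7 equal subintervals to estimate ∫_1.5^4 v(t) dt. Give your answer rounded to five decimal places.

1.76856

Δt = (4 − 1.5)/7 = 5/14.
v(1.5) = 8/9, v(13/7) = 14/17, v(31/14) = 56/73, v(18/7) = 28/39, v(41/14) = 56/83, v(23/7) = 7/11, v(51/14) = 56/93, v(4) = 4/7.
T_7 = (Δt/2)·[v(t_0) + 2v(t_1) + ... + 2v(t_{6}) + v(t_7)].
Sum ≈ 1.76856.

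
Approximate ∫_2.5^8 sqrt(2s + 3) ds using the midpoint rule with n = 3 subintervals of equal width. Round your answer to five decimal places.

20.08108

Δs = (8 − 2.5)/3 = 11/6.
Midpoints: 41/12, 5.25, 85/12.
f(41/12) ≈ 3.13581, f(5.25) ≈ 3.67423, f(85/12) ≈ 4.14327.
Sum = Δs · [f(41/12) + f(5.25) + f(85/12)].
Sum ≈ 20.08108.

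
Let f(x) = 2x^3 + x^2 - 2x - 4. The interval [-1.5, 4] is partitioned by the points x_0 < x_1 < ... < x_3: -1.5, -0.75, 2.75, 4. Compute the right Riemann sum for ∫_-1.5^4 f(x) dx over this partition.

301.7109375

Subinterval widths: 0.75, 3.5, 1.25.
Right endpoints: -0.75, 2.75, 4.
f(-0.75) = -2.78125, f(2.75) = 39.65625, f(4) = 132.
Sum = Σ Δx_i · f(x_i).
Sum = 301.7109375.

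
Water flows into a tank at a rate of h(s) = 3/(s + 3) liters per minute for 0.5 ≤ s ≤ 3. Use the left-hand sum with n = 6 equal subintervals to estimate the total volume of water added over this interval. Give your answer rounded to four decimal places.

Δs = (3 − 0.5)/6 = 5/12.
Left endpoints: 0.5, 11/12, 4/3, 1.75, 13/6, 31/12.
h(0.5) = 6/7, h(11/12) = 36/47, h(4/3) = 9/13, h(1.75) = 12/19, h(13/6) = 18/31, h(31/12) = 36/67.
Sum = Δs · [h(0.5) + h(11/12) + h(4/3) + ...].
Sum ≈ 1.6937.

1.6937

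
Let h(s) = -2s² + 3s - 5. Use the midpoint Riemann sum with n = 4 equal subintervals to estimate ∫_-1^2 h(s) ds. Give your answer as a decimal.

-16.21875

Δs = (2 − (-1))/4 = 0.75.
Midpoints: -0.625, 0.125, 0.875, 1.625.
h(-0.625) = -7.65625, h(0.125) = -4.65625, h(0.875) = -3.90625, h(1.625) = -5.40625.
Sum = Δs · [h(-0.625) + h(0.125) + h(0.875) + h(1.625)].
Sum = -16.21875.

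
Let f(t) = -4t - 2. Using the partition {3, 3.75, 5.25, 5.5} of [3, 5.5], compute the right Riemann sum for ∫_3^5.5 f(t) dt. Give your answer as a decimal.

-53.25

Subinterval widths: 0.75, 1.5, 0.25.
Right endpoints: 3.75, 5.25, 5.5.
f(3.75) = -17, f(5.25) = -23, f(5.5) = -24.
Sum = Σ Δt_i · f(t_i).
Sum = -53.25.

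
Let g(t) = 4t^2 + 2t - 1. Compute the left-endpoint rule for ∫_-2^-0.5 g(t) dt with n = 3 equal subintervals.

Δt = (-0.5 − (-2))/3 = 0.5.
Left endpoints: -2, -1.5, -1.
g(-2) = 11, g(-1.5) = 5, g(-1) = 1.
Sum = Δt · [g(-2) + g(-1.5) + g(-1)].
Sum = 8.5.

8.5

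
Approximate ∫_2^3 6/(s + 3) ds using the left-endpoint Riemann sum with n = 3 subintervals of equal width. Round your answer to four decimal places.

1.1279

Δs = (3 − 2)/3 = 1/3.
Left endpoints: 2, 7/3, 8/3.
f(2) = 1.2, f(7/3) = 1.125, f(8/3) = 18/17.
Sum = Δs · [f(2) + f(7/3) + f(8/3)].
Sum ≈ 1.1279.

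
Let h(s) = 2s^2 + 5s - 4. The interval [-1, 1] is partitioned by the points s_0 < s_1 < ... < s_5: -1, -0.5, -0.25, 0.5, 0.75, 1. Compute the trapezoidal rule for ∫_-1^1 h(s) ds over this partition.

Subinterval widths: 0.5, 0.25, 0.75, 0.25, 0.25.
h(-1) = -7, h(-0.5) = -6, h(-0.25) = -5.125, h(0.5) = -1, h(0.75) = 0.875, h(1) = 3.
On each subinterval the trapezoid contributes (Δs_i/2)·[h(s_{i-1}) + h(s_i)].
Sum = -6.46875.

-6.46875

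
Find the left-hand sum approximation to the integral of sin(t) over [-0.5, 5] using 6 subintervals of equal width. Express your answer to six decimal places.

Δt = (5 − (-0.5))/6 = 11/12.
Left endpoints: -0.5, 5/12, 4/3, 2.25, 19/6, 49/12.
f(-0.5) ≈ -0.479426, f(5/12) ≈ 0.404715, f(4/3) ≈ 0.971938, f(2.25) ≈ 0.778073, f(19/6) ≈ -0.025071, f(49/12) ≈ -0.808584.
Sum = Δt · [f(-0.5) + f(5/12) + f(4/3) + ...].
Sum ≈ 0.771508.

0.771508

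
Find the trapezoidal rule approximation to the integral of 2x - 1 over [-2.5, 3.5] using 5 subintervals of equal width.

Δx = (3.5 − (-2.5))/5 = 1.2.
f(-2.5) = -6, f(-1.3) = -3.6, f(-0.1) = -1.2, f(1.1) = 1.2, f(2.3) = 3.6, f(3.5) = 6.
T_5 = (Δx/2)·[f(x_0) + 2f(x_1) + ... + 2f(x_{4}) + f(x_5)].
Sum = 0.

0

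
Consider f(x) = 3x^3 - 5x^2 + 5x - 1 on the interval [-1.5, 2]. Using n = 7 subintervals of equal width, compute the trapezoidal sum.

Δx = (2 − (-1.5))/7 = 0.5.
f(-1.5) = -29.875, f(-1) = -14, f(-0.5) = -5.125, f(0) = -1, f(0.5) = 0.625, f(1) = 2, f(1.5) = 5.375, f(2) = 13.
T_7 = (Δx/2)·[f(x_0) + 2f(x_1) + ... + 2f(x_{6}) + f(x_7)].
Sum = -10.28125.

-10.28125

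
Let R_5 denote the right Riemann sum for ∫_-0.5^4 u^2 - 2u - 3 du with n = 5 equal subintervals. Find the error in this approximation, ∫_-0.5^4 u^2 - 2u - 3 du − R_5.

Exact integral: ∫_-0.5^4 f(u) du = -7.875.
R_5 = -4.23.
Error = -7.875 − (-4.23) = -3.645.

-3.645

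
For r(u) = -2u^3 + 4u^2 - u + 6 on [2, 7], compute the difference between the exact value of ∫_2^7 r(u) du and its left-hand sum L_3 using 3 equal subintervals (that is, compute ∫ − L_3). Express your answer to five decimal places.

-359.25926

Exact integral: ∫_2^7 r(u) du ≈ -738.3333333.
L_3 ≈ -379.0740741.
Error ≈ -738.3333333 − (-379.0740741) ≈ -359.25926.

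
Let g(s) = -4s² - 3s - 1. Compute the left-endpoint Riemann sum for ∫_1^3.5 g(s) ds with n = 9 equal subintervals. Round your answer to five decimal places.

-68.04527

Δs = (3.5 − 1)/9 = 5/18.
Left endpoints: 1, 23/18, 14/9, 11/6, 19/9, 43/18, 8/3, 53/18, 29/9.
g(1) = -8, g(23/18) = -1841/162, g(14/9) = -1243/81, g(11/6) = -359/18, g(19/9) = -2038/81, g(43/18) = -5021/162, g(8/3) = -337/9, g(53/18) = -7211/162, g(29/9) = -4228/81.
Sum = Δs · [g(1) + g(23/18) + g(14/9) + ...].
Sum ≈ -68.04527.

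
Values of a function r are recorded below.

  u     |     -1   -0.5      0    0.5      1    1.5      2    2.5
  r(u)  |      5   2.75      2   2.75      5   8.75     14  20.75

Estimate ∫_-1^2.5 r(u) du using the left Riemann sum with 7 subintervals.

Δu = 0.5.
Sum = 0.5·[5 + 2.75 + 2 + 2.75 + 5 + 8.75 + 14] = 20.125.

20.125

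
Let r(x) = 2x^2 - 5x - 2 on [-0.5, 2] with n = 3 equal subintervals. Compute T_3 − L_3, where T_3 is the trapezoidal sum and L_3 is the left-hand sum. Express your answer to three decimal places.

T_3 ≈ -8.37963.
L_3 ≈ -6.29630.
T_3 − L_3 ≈ -2.083.

-2.083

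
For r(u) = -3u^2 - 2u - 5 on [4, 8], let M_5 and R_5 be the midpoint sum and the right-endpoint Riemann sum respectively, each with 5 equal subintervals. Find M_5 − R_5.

62.72

M_5 = -515.36.
R_5 = -578.08.
M_5 − R_5 = 62.72.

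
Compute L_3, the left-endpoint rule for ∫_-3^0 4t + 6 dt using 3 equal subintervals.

Δt = (0 − (-3))/3 = 1.
Left endpoints: -3, -2, -1.
f(-3) = -6, f(-2) = -2, f(-1) = 2.
Sum = Δt · [f(-3) + f(-2) + f(-1)].
Sum = -6.

-6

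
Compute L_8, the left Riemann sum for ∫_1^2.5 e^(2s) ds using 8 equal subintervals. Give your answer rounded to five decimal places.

58.11542

Δs = (2.5 − 1)/8 = 0.1875.
Left endpoints: 1, 1.1875, 1.375, 1.5625, 1.75, 1.9375, 2.125, 2.3125.
f(1) ≈ 7.38906, f(1.1875) ≈ 10.75101, f(1.375) ≈ 15.64263, f(1.5625) ≈ 22.75990, f(1.75) ≈ 33.11545, f(1.9375) ≈ 48.18270, f(2.125) ≈ 70.10541, f(2.3125) ≈ 102.00277.
Sum = Δs · [f(1) + f(1.1875) + f(1.375) + ...].
Sum ≈ 58.11542.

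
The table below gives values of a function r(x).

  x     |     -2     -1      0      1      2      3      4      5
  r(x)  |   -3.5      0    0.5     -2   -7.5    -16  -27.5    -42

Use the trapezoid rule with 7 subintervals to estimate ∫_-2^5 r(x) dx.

Δx = 1.
T_7 = (1/2)·[(-3.5) + 2·0 + 2·0.5 + 2·(-2) + 2·(-7.5) + 2·(-16) + 2·(-27.5) + (-42)] = -75.25.

-75.25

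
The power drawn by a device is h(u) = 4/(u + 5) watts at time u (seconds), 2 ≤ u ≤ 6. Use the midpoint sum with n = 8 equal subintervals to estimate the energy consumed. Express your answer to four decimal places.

Δu = (6 − 2)/8 = 0.5.
Midpoints: 2.25, 2.75, 3.25, 3.75, 4.25, 4.75, 5.25, 5.75.
h(2.25) = 16/29, h(2.75) = 16/31, h(3.25) = 16/33, h(3.75) = 16/35, h(4.25) = 16/37, h(4.75) = 16/39, h(5.25) = 16/41, h(5.75) = 16/43.
Sum = Δu · [h(2.25) + h(2.75) + h(3.25) + ...].
Sum ≈ 1.8074.

1.8074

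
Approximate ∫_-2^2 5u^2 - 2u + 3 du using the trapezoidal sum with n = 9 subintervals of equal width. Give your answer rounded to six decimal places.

39.325103

Δu = (2 − (-2))/9 = 4/9.
f(-2) = 27, f(-14/9) = 1475/81, f(-10/9) = 923/81, f(-2/3) = 59/9, f(-2/9) = 299/81, f(2/9) = 227/81, f(2/3) = 35/9, f(10/9) = 563/81, f(14/9) = 971/81, f(2) = 19.
T_9 = (Δu/2)·[f(u_0) + 2f(u_1) + ... + 2f(u_{8}) + f(u_9)].
Sum ≈ 39.325103.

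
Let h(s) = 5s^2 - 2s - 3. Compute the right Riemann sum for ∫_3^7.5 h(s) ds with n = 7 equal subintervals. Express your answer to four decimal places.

671.9694

Δs = (7.5 − 3)/7 = 9/14.
Right endpoints: 51/14, 30/7, 69/14, 39/7, 87/14, 48/7, 7.5.
h(51/14) = 10989/196, h(30/7) = 3933/49, h(69/14) = 21285/196, h(39/7) = 6912/49, h(87/14) = 34821/196, h(48/7) = 10701/49, h(7.5) = 263.25.
Sum = Δs · [h(51/14) + h(30/7) + h(69/14) + ...].
Sum ≈ 671.9694.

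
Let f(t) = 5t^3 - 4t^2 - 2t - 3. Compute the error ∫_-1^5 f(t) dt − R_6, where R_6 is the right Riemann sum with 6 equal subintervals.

Exact integral: ∫_-1^5 f(t) dt = 570.
R_6 = 857.
Error = 570 − 857 = -287.

-287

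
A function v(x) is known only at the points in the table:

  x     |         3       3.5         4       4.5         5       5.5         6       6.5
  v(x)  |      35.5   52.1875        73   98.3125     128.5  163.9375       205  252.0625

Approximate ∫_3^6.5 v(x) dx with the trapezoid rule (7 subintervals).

432.359375

Δx = 0.5.
T_7 = (0.5/2)·[35.5 + 2·52.1875 + 2·73 + 2·98.3125 + 2·128.5 + 2·163.9375 + 2·205 + 252.0625] = 432.359375.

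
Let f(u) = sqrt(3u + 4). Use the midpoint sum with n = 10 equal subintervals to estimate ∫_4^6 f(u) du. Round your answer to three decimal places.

Δu = (6 − 4)/10 = 0.2.
Midpoints: 4.1, 4.3, 4.5, 4.7, 4.9, 5.1, 5.3, 5.5, 5.7, 5.9.
f(4.1) ≈ 4.037, f(4.3) ≈ 4.111, f(4.5) ≈ 4.183, f(4.7) ≈ 4.254, f(4.9) ≈ 4.324, f(5.1) ≈ 4.393, f(5.3) ≈ 4.461, f(5.5) ≈ 4.528, f(5.7) ≈ 4.593, f(5.9) ≈ 4.658.
Sum = Δu · [f(4.1) + f(4.3) + f(4.5) + ...].
Sum ≈ 8.709.

8.709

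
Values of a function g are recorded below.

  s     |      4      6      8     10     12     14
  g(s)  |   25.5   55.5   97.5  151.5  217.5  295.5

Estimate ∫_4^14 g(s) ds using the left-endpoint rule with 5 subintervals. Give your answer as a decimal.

Δs = 2.
Sum = 2·[25.5 + 55.5 + 97.5 + 151.5 + 217.5] = 1095.

1095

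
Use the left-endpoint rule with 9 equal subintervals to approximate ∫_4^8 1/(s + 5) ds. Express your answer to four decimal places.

0.3754

Δs = (8 − 4)/9 = 4/9.
Left endpoints: 4, 40/9, 44/9, 16/3, 52/9, 56/9, 20/3, 64/9, 68/9.
f(4) = 1/9, f(40/9) = 9/85, f(44/9) = 9/89, f(16/3) = 3/31, f(52/9) = 9/97, f(56/9) = 9/101, f(20/3) = 3/35, f(64/9) = 9/109, f(68/9) = 9/113.
Sum = Δs · [f(4) + f(40/9) + f(44/9) + ...].
Sum ≈ 0.3754.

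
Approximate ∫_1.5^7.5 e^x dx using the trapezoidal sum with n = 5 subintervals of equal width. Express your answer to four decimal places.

Δx = (7.5 − 1.5)/5 = 1.2.
f(1.5) ≈ 4.4817, f(2.7) ≈ 14.8797, f(3.9) ≈ 49.4024, f(5.1) ≈ 164.0219, f(6.3) ≈ 544.5719, f(7.5) ≈ 1808.0424.
T_5 = (Δx/2)·[f(x_0) + 2f(x_1) + ... + 2f(x_{4}) + f(x_5)].
Sum ≈ 2014.9657.

2014.9657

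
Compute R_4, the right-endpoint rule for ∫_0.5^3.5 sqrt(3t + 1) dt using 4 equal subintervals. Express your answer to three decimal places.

8.443

Δt = (3.5 − 0.5)/4 = 0.75.
Right endpoints: 1.25, 2, 2.75, 3.5.
f(1.25) ≈ 2.179, f(2) ≈ 2.646, f(2.75) ≈ 3.041, f(3.5) ≈ 3.391.
Sum = Δt · [f(1.25) + f(2) + f(2.75) + f(3.5)].
Sum ≈ 8.443.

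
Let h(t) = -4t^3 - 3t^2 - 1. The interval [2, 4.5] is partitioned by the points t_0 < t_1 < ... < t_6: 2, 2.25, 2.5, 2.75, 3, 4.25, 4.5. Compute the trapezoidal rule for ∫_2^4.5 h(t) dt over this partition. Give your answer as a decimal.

-495.3125

Subinterval widths: 0.25, 0.25, 0.25, 0.25, 1.25, 0.25.
h(2) = -45, h(2.25) = -61.75, h(2.5) = -82.25, h(2.75) = -106.875, h(3) = -136, h(4.25) = -362.25, h(4.5) = -426.25.
On each subinterval the trapezoid contributes (Δt_i/2)·[h(t_{i-1}) + h(t_i)].
Sum = -495.3125.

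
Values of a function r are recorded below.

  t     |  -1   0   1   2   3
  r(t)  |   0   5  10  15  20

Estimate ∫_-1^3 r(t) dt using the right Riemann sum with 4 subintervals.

Δt = 1.
Sum = 1·[5 + 10 + 15 + 20] = 50.

50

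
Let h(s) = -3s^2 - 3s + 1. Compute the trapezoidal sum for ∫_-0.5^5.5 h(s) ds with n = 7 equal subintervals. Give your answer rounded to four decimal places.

Δs = (5.5 − (-0.5))/7 = 6/7.
h(-0.5) = 1.75, h(5/14) = -89/196, h(17/14) = -1385/196, h(29/14) = -3545/196, h(41/14) = -6569/196, h(53/14) = -10457/196, h(65/14) = -15209/196, h(5.5) = -106.25.
T_7 = (Δs/2)·[h(s_0) + 2h(s_1) + ... + 2h(s_{6}) + h(s_7)].
Sum ≈ -207.7041.

-207.7041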